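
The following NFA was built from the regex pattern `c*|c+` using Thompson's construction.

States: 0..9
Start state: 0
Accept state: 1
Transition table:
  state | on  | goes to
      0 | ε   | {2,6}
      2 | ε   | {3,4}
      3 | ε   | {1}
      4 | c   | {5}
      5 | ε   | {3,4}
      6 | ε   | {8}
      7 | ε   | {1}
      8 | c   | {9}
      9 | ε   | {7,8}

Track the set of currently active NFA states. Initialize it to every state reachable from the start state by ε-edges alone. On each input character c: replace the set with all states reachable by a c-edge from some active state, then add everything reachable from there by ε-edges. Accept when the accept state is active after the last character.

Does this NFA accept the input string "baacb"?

initial (ε-close {0}): {0,1,2,3,4,6,8}
'b' @ 1: {}  — state set empty
rest 'aacb' ignored (set empty)
end set {} — state 1 not in

Answer: REJECT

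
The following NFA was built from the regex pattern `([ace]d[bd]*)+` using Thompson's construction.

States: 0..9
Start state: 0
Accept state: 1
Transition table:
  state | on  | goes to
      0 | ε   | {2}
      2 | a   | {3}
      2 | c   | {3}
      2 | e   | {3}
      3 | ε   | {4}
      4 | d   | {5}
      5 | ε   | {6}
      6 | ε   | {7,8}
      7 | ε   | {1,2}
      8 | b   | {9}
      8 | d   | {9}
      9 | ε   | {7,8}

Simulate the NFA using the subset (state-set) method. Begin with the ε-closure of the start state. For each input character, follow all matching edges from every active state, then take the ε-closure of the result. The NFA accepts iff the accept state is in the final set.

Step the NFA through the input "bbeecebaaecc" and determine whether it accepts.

Answer: REJECT

Trace:
start: ε-closure({0}) = {0,2}
'b' @ 1: {}  — dead — no transitions
rest 'beecebaaecc' ignored (set empty)
end set {} — state 1 not in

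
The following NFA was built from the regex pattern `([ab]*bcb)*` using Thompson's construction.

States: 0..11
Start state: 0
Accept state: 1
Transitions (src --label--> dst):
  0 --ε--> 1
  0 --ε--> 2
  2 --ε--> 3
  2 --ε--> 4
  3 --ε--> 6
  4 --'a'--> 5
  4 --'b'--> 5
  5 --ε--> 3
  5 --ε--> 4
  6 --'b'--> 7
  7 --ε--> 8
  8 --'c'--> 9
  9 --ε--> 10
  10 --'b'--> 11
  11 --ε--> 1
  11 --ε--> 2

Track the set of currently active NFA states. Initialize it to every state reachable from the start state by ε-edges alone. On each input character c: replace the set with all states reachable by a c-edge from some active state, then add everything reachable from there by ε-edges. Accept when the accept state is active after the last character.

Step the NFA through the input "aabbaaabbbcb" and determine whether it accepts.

Answer: ACCEPT

Trace:
start: ε-closure({0}) = {0,1,2,3,4,6}
'a' @ 1: {3,4,5,6}
'a' @ 2: {3,4,5,6}
'b' @ 3: {3,4,5,6,7,8}
'b' @ 4: {3,4,5,6,7,8}
'a' @ 5: {3,4,5,6}
'a' @ 6: {3,4,5,6}
'a' @ 7: {3,4,5,6}
'b' @ 8: {3,4,5,6,7,8}
'b' @ 9: {3,4,5,6,7,8}
'b' @ 10: {3,4,5,6,7,8}
'c' @ 11: {9,10}
'b' @ 12: {1,2,3,4,6,11}  [accepting]
end set {1,2,3,4,6,11} — state 1 in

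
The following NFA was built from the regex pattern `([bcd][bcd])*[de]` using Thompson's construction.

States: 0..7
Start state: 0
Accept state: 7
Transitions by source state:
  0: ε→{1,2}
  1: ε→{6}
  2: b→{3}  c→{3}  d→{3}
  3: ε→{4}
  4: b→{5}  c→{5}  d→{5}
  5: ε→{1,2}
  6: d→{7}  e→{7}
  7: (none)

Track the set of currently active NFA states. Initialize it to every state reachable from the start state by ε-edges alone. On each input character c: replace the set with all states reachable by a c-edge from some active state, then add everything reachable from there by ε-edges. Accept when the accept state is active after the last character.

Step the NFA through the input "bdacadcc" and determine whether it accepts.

Answer: REJECT

Derivation:
start: ε-closure({0}) = {0,1,2,6}
'b' @ 1: {3,4}
'd' @ 2: {1,2,5,6}
'a' @ 3: {}  — state set empty
rest 'cadcc' ignored (set empty)
end set {} — state 7 not in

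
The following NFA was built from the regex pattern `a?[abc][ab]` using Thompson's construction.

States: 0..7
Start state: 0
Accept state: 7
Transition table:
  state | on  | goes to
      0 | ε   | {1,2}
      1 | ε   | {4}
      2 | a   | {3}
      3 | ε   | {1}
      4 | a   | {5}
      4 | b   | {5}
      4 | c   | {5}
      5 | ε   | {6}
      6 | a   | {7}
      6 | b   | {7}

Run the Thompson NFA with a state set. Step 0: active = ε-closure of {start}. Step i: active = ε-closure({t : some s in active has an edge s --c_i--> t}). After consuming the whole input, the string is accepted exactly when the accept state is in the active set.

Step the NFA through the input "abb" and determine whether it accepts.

Answer: ACCEPT

Steps:
start: ε-closure({0}) = {0,1,2,4}
'a' @ 1: {1,3,4,5,6}
'b' @ 2: {5,6,7}  ✓accept
'b' @ 3: {7}  ✓accept
final: {7}; accept 7 in set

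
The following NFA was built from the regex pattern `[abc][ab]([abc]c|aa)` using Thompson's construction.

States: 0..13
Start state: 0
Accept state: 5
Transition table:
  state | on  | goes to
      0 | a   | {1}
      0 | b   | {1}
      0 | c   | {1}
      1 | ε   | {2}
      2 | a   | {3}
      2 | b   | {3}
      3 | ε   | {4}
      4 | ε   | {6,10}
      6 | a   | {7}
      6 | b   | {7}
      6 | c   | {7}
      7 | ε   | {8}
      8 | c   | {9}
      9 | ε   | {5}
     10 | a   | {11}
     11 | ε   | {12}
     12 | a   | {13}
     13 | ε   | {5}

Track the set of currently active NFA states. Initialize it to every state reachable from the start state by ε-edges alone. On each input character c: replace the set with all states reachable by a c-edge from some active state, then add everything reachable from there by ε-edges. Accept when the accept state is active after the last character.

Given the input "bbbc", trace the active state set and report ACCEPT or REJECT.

Answer: ACCEPT

Derivation:
initial (ε-close {0}): {0}
'b' @ 1: {1,2}
'b' @ 2: {3,4,6,10}
'b' @ 3: {7,8}
'c' @ 4: {5,9}  (accept∈set)
final: {5,9}; accept 5 in set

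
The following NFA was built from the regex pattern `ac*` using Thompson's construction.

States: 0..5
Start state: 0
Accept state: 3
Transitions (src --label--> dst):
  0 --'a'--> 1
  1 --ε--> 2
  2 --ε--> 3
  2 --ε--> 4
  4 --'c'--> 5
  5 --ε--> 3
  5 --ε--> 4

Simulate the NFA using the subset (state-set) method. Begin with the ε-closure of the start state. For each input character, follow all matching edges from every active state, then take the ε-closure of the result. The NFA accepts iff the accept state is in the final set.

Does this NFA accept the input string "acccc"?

Answer: ACCEPT

Trace:
S₀ = ε-closure({0}) = {0}
'a' @ 1: {1,2,3,4}  [accepting]
'c' @ 2: {3,4,5}  [accepting]
'c' @ 3: {3,4,5}  [accepting]
'c' @ 4: {3,4,5}  [accepting]
'c' @ 5: {3,4,5}  [accepting]
end set {3,4,5} — state 3 in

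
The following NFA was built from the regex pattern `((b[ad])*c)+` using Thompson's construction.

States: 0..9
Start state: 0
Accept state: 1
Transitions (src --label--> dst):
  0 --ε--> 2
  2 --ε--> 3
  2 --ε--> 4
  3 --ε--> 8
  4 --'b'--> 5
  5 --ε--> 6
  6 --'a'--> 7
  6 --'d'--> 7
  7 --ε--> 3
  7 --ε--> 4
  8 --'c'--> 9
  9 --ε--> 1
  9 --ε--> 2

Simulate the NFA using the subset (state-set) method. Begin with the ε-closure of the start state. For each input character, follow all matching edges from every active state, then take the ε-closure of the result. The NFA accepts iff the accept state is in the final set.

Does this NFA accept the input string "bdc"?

Answer: ACCEPT

Derivation:
initial (ε-close {0}): {0,2,3,4,8}
'b' @ 1: {5,6}
'd' @ 2: {3,4,7,8}
'c' @ 3: {1,2,3,4,8,9}  ✓accept
final: {1,2,3,4,8,9}; accept 1 in set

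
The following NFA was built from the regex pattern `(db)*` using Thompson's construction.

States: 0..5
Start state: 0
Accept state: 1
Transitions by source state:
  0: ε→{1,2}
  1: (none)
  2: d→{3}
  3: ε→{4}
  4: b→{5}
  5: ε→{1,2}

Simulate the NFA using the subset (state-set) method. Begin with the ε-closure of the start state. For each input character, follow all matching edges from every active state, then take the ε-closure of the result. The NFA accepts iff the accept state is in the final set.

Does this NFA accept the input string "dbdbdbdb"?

Answer: ACCEPT

Steps:
start: ε-closure({0}) = {0,1,2}
'd' @ 1: {3,4}
'b' @ 2: {1,2,5}  ✓accept
'd' @ 3: {3,4}
'b' @ 4: {1,2,5}  ✓accept
'd' @ 5: {3,4}
'b' @ 6: {1,2,5}  ✓accept
'd' @ 7: {3,4}
'b' @ 8: {1,2,5}  ✓accept
end set {1,2,5} — state 1 in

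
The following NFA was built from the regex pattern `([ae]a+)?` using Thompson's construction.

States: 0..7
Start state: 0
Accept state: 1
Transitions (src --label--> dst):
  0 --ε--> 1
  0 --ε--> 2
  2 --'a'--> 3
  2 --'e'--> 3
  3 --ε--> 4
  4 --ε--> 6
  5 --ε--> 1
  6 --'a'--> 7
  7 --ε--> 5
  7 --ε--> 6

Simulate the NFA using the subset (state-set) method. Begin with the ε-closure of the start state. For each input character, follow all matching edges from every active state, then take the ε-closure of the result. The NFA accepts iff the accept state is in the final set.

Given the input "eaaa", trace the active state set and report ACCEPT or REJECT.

Answer: ACCEPT

Steps:
start: ε-closure({0}) = {0,1,2}
'e' @ 1: {3,4,6}
'a' @ 2: {1,5,6,7}  (accept∈set)
'a' @ 3: {1,5,6,7}  (accept∈set)
'a' @ 4: {1,5,6,7}  (accept∈set)
final: {1,5,6,7}; accept 1 in set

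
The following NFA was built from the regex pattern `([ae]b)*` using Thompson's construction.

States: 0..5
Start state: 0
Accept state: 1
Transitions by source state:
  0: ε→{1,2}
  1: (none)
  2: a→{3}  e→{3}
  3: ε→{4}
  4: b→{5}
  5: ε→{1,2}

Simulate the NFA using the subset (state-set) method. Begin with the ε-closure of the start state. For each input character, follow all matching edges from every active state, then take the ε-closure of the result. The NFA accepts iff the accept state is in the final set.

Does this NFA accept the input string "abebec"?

Answer: REJECT

Steps:
initial (ε-close {0}): {0,1,2}
'a' @ 1: {3,4}
'b' @ 2: {1,2,5}  ✓accept
'e' @ 3: {3,4}
'b' @ 4: {1,2,5}  ✓accept
'e' @ 5: {3,4}
'c' @ 6: {}  — state set empty
after full input: {}  (accept=1 not in)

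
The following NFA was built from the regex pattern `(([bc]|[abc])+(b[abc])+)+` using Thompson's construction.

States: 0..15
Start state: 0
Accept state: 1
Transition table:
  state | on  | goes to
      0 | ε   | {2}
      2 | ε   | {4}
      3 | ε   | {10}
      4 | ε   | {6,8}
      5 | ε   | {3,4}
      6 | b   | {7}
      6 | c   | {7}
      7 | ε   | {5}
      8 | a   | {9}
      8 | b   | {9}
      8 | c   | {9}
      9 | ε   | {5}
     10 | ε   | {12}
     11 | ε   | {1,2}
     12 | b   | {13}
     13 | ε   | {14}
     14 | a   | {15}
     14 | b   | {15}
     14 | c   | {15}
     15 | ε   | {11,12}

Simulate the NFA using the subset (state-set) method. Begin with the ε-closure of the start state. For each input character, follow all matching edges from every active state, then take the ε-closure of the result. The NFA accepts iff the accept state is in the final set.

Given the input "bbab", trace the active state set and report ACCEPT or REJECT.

Answer: REJECT

Trace:
initial (ε-close {0}): {0,2,4,6,8}
'b' @ 1: {3,4,5,6,7,8,9,10,12}
'b' @ 2: {3,4,5,6,7,8,9,10,12,13,14}
'a' @ 3: {1,2,3,4,5,6,8,9,10,11,12,15}  [accepting]
'b' @ 4: {3,4,5,6,7,8,9,10,12,13,14}
final: {3,4,5,6,7,8,9,10,12,13,14}; accept 1 not in set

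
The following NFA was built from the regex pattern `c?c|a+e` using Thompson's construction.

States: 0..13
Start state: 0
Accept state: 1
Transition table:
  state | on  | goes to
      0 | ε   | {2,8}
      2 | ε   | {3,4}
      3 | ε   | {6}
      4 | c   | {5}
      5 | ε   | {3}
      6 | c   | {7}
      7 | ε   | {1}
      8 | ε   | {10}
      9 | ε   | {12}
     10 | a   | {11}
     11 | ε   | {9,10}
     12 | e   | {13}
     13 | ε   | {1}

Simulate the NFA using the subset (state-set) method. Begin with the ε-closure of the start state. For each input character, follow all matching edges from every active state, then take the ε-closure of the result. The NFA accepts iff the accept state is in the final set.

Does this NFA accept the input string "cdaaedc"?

Answer: REJECT

Steps:
S₀ = ε-closure({0}) = {0,2,3,4,6,8,10}
'c' @ 1: {1,3,5,6,7}  (accept∈set)
'd' @ 2: {}  — state set empty
rest 'aaedc' ignored (set empty)
final: {}; accept 1 not in set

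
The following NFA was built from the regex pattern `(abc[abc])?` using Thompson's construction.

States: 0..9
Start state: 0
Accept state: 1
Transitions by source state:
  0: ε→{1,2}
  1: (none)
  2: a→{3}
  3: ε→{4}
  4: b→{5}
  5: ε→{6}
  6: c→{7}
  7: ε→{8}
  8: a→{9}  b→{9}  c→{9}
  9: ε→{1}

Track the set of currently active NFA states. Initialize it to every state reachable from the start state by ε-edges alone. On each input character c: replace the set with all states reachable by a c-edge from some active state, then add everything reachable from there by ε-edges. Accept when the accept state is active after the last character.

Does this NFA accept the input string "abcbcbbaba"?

Answer: REJECT

Steps:
initial (ε-close {0}): {0,1,2}
'a' @ 1: {3,4}
'b' @ 2: {5,6}
'c' @ 3: {7,8}
'b' @ 4: {1,9}  ✓accept
'c' @ 5: {}  — state set empty
rest 'bbaba' ignored (set empty)
after full input: {}  (accept=1 not in)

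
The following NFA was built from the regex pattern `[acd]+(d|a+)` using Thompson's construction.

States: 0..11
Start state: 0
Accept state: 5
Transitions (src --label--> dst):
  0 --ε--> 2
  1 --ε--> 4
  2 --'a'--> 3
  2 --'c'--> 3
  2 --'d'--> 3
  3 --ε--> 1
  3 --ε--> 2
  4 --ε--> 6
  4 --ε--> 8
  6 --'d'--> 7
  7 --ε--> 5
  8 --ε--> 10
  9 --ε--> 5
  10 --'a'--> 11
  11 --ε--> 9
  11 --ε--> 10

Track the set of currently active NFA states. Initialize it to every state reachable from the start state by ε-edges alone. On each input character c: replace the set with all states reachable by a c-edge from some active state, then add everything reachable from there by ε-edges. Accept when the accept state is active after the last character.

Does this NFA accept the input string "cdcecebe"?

start: ε-closure({0}) = {0,2}
'c' @ 1: {1,2,3,4,6,8,10}
'd' @ 2: {1,2,3,4,5,6,7,8,10}  ✓accept
'c' @ 3: {1,2,3,4,6,8,10}
'e' @ 4: {}  — no active states
rest 'cebe' ignored (set empty)
after full input: {}  (accept=5 not in)

Answer: REJECT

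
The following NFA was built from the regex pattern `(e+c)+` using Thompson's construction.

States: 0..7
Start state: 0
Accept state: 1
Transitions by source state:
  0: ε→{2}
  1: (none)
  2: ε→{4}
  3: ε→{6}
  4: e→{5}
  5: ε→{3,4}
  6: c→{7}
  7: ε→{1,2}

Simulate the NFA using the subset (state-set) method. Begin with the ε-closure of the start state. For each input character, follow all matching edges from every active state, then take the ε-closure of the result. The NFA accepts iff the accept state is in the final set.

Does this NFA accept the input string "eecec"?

S₀ = ε-closure({0}) = {0,2,4}
'e' @ 1: {3,4,5,6}
'e' @ 2: {3,4,5,6}
'c' @ 3: {1,2,4,7}  (accept∈set)
'e' @ 4: {3,4,5,6}
'c' @ 5: {1,2,4,7}  (accept∈set)
after full input: {1,2,4,7}  (accept=1 in)

Answer: ACCEPT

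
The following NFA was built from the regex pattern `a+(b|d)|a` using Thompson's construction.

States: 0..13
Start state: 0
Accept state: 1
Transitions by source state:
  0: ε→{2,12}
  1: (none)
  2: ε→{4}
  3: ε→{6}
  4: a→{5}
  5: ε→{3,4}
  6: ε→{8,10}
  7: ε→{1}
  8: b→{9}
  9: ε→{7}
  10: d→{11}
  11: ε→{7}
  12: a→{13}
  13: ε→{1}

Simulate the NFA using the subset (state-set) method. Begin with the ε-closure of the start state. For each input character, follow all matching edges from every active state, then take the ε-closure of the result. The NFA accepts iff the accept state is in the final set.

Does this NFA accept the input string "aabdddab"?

S₀ = ε-closure({0}) = {0,2,4,12}
'a' @ 1: {1,3,4,5,6,8,10,13}  (accept∈set)
'a' @ 2: {3,4,5,6,8,10}
'b' @ 3: {1,7,9}  (accept∈set)
'd' @ 4: {}  — dead — no transitions
rest 'ddab' ignored (set empty)
after full input: {}  (accept=1 not in)

Answer: REJECT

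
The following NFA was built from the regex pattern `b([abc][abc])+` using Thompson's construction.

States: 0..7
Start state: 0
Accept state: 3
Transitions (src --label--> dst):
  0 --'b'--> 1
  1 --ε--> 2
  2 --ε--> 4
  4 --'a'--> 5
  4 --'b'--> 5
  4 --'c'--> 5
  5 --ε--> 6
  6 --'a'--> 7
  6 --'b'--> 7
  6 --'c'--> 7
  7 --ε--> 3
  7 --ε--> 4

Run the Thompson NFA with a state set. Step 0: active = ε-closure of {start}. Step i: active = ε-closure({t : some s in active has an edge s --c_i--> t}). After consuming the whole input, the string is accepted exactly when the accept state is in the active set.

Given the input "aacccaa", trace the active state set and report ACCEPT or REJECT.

Answer: REJECT

Steps:
initial (ε-close {0}): {0}
'a' @ 1: {}  — no active states
rest 'acccaa' ignored (set empty)
end set {} — state 3 not in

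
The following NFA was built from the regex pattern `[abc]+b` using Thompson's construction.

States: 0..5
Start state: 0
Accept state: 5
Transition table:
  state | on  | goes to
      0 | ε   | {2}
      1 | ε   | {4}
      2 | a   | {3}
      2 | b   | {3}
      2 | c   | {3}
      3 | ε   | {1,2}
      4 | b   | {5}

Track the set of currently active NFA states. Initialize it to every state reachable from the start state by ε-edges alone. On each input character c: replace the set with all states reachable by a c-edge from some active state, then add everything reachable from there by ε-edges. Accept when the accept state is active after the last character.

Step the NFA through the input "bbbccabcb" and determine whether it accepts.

start: ε-closure({0}) = {0,2}
'b' @ 1: {1,2,3,4}
'b' @ 2: {1,2,3,4,5}  (accept∈set)
'b' @ 3: {1,2,3,4,5}  (accept∈set)
'c' @ 4: {1,2,3,4}
'c' @ 5: {1,2,3,4}
'a' @ 6: {1,2,3,4}
'b' @ 7: {1,2,3,4,5}  (accept∈set)
'c' @ 8: {1,2,3,4}
'b' @ 9: {1,2,3,4,5}  (accept∈set)
final: {1,2,3,4,5}; accept 5 in set

Answer: ACCEPT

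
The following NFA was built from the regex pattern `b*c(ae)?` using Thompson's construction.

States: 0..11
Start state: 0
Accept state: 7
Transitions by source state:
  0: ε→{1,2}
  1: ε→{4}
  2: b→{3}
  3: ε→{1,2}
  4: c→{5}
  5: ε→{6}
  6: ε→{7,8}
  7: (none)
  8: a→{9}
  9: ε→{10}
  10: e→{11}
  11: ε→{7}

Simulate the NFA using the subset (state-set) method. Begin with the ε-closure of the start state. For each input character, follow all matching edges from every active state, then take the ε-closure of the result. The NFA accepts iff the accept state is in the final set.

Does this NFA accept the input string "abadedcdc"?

Answer: REJECT

Steps:
S₀ = ε-closure({0}) = {0,1,2,4}
'a' @ 1: {}  — no active states
rest 'badedcdc' ignored (set empty)
after full input: {}  (accept=7 not in)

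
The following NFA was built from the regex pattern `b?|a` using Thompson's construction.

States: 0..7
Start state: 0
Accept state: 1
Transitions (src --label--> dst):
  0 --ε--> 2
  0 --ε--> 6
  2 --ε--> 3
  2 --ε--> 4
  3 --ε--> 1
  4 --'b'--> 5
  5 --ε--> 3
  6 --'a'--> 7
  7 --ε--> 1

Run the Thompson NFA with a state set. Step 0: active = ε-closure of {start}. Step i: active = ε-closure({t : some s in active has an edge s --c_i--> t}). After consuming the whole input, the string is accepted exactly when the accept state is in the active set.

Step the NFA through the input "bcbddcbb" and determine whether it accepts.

Answer: REJECT

Derivation:
start: ε-closure({0}) = {0,1,2,3,4,6}
'b' @ 1: {1,3,5}  [accepting]
'c' @ 2: {}  — no active states
rest 'bddcbb' ignored (set empty)
final: {}; accept 1 not in set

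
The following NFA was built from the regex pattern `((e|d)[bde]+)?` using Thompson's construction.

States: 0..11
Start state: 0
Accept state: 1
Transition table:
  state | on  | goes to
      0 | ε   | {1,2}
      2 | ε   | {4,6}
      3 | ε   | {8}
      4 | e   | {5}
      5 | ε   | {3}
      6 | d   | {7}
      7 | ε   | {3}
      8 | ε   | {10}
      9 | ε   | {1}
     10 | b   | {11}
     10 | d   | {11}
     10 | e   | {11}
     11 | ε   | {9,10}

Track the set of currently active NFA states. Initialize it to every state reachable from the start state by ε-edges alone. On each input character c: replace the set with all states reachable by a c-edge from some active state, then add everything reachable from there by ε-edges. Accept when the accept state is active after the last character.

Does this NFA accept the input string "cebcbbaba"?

Answer: REJECT

Steps:
S₀ = ε-closure({0}) = {0,1,2,4,6}
'c' @ 1: {}  — state set empty
rest 'ebcbbaba' ignored (set empty)
final: {}; accept 1 not in set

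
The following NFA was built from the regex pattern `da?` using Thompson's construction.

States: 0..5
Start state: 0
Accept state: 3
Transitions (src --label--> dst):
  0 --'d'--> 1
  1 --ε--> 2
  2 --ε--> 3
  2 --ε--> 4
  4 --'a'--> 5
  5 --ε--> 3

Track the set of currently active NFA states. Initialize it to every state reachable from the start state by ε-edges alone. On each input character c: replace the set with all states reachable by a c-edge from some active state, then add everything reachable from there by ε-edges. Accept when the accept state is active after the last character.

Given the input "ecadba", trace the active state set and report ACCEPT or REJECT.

Answer: REJECT

Derivation:
S₀ = ε-closure({0}) = {0}
'e' @ 1: {}  — dead — no transitions
rest 'cadba' ignored (set empty)
final: {}; accept 3 not in set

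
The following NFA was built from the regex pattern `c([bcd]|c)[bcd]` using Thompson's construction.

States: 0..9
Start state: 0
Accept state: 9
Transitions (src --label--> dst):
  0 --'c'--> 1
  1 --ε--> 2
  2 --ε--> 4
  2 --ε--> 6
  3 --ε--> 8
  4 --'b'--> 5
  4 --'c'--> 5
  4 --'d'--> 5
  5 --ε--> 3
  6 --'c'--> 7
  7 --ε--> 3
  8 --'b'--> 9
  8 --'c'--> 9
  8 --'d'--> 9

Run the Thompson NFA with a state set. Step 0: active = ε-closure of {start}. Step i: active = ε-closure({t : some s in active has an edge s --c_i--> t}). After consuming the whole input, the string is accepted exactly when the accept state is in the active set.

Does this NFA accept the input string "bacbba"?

start: ε-closure({0}) = {0}
'b' @ 1: {}  — state set empty
rest 'acbba' ignored (set empty)
final: {}; accept 9 not in set

Answer: REJECT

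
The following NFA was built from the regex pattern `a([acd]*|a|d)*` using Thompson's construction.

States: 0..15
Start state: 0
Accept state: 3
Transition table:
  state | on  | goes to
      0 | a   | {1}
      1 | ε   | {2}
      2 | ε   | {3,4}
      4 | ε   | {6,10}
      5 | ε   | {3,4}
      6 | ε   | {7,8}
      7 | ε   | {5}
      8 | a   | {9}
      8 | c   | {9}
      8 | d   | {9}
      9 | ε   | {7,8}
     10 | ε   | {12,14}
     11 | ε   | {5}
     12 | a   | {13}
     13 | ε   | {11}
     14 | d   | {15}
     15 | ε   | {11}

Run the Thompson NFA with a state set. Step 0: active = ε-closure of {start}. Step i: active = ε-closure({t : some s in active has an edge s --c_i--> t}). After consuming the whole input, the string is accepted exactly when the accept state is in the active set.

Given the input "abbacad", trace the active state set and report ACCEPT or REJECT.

Answer: REJECT

Trace:
initial (ε-close {0}): {0}
'a' @ 1: {1,2,3,4,5,6,7,8,10,12,14}  (accept∈set)
'b' @ 2: {}  — no active states
rest 'bacad' ignored (set empty)
final: {}; accept 3 not in set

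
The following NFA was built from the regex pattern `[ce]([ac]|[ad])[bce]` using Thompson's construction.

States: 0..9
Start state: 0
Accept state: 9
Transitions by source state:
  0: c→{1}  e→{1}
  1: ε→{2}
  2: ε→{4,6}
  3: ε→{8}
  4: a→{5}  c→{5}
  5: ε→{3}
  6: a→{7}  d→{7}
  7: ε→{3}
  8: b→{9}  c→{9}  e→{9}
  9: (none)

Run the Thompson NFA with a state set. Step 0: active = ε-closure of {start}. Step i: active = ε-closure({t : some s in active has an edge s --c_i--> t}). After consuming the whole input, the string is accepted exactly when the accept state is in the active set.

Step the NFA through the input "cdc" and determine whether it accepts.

S₀ = ε-closure({0}) = {0}
'c' @ 1: {1,2,4,6}
'd' @ 2: {3,7,8}
'c' @ 3: {9}  [accepting]
after full input: {9}  (accept=9 in)

Answer: ACCEPT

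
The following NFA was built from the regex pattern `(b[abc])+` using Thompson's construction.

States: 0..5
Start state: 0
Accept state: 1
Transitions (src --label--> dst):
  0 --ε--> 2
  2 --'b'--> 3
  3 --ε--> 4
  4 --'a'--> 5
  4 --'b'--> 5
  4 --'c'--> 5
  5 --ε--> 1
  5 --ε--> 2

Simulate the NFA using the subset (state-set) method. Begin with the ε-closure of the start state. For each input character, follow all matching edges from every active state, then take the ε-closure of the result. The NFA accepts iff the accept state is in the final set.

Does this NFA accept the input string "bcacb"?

start: ε-closure({0}) = {0,2}
'b' @ 1: {3,4}
'c' @ 2: {1,2,5}  [accepting]
'a' @ 3: {}  — dead — no transitions
rest 'cb' ignored (set empty)
end set {} — state 1 not in

Answer: REJECT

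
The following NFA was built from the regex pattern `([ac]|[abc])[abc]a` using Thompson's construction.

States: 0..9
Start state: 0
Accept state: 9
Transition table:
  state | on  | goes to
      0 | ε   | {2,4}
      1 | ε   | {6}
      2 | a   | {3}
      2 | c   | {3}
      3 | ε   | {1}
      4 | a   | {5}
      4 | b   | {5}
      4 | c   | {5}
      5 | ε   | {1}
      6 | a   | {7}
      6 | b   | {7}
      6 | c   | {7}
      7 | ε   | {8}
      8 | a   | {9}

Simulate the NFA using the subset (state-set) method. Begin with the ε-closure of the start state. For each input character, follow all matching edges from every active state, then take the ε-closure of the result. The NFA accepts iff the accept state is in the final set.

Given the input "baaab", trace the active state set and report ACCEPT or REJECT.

S₀ = ε-closure({0}) = {0,2,4}
'b' @ 1: {1,5,6}
'a' @ 2: {7,8}
'a' @ 3: {9}  [accepting]
'a' @ 4: {}  — state set empty
rest 'b' ignored (set empty)
end set {} — state 9 not in

Answer: REJECT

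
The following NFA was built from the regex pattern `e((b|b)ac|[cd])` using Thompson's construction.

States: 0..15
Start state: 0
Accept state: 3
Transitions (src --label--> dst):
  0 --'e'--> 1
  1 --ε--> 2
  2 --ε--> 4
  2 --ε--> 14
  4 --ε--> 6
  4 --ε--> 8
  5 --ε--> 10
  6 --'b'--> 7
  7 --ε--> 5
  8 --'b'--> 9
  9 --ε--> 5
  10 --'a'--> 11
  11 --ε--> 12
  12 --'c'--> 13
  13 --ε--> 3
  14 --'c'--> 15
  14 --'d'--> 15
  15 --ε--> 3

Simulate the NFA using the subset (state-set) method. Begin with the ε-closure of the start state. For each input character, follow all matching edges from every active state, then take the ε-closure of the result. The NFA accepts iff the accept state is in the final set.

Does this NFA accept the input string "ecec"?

S₀ = ε-closure({0}) = {0}
'e' @ 1: {1,2,4,6,8,14}
'c' @ 2: {3,15}  [accepting]
'e' @ 3: {}  — state set empty
rest 'c' ignored (set empty)
after full input: {}  (accept=3 not in)

Answer: REJECT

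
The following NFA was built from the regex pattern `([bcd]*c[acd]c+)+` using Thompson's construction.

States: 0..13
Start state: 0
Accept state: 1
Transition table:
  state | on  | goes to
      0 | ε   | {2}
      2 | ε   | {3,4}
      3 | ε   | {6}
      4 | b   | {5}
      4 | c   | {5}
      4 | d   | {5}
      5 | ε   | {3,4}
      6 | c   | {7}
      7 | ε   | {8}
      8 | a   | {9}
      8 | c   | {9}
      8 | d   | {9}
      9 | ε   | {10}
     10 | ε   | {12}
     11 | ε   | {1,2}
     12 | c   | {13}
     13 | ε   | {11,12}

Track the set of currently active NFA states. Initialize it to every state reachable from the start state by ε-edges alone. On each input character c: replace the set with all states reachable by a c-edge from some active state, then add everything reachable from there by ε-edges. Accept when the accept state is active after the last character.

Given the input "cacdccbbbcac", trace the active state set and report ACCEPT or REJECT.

start: ε-closure({0}) = {0,2,3,4,6}
'c' @ 1: {3,4,5,6,7,8}
'a' @ 2: {9,10,12}
'c' @ 3: {1,2,3,4,6,11,12,13}  [accepting]
'd' @ 4: {3,4,5,6}
'c' @ 5: {3,4,5,6,7,8}
'c' @ 6: {3,4,5,6,7,8,9,10,12}
'b' @ 7: {3,4,5,6}
'b' @ 8: {3,4,5,6}
'b' @ 9: {3,4,5,6}
'c' @ 10: {3,4,5,6,7,8}
'a' @ 11: {9,10,12}
'c' @ 12: {1,2,3,4,6,11,12,13}  [accepting]
after full input: {1,2,3,4,6,11,12,13}  (accept=1 in)

Answer: ACCEPT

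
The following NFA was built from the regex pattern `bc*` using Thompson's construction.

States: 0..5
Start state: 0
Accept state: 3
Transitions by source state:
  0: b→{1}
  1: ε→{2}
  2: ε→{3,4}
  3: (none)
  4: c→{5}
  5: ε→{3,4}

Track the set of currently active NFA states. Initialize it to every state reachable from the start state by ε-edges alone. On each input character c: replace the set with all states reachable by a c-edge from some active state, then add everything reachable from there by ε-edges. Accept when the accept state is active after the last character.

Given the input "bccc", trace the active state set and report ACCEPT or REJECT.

Answer: ACCEPT

Derivation:
S₀ = ε-closure({0}) = {0}
'b' @ 1: {1,2,3,4}  (accept∈set)
'c' @ 2: {3,4,5}  (accept∈set)
'c' @ 3: {3,4,5}  (accept∈set)
'c' @ 4: {3,4,5}  (accept∈set)
end set {3,4,5} — state 3 in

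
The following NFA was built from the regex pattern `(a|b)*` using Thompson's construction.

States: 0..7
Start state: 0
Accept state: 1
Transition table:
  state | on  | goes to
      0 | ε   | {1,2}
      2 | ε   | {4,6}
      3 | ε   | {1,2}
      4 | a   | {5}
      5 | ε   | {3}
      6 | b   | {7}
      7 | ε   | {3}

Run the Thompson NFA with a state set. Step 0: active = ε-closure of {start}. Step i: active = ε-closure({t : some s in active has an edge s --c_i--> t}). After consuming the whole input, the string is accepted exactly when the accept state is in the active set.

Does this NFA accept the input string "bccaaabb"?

S₀ = ε-closure({0}) = {0,1,2,4,6}
'b' @ 1: {1,2,3,4,6,7}  ✓accept
'c' @ 2: {}  — no active states
rest 'caaabb' ignored (set empty)
end set {} — state 1 not in

Answer: REJECT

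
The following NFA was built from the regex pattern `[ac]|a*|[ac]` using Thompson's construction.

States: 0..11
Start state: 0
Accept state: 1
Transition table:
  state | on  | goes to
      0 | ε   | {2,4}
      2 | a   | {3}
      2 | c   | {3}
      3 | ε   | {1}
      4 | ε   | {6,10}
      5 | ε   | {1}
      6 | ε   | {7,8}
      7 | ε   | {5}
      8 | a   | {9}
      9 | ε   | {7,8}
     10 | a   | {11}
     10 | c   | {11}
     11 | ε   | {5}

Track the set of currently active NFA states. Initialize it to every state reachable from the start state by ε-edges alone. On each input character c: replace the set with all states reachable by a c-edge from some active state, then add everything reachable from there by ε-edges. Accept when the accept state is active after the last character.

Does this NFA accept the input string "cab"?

initial (ε-close {0}): {0,1,2,4,5,6,7,8,10}
'c' @ 1: {1,3,5,11}  (accept∈set)
'a' @ 2: {}  — no active states
rest 'b' ignored (set empty)
after full input: {}  (accept=1 not in)

Answer: REJECT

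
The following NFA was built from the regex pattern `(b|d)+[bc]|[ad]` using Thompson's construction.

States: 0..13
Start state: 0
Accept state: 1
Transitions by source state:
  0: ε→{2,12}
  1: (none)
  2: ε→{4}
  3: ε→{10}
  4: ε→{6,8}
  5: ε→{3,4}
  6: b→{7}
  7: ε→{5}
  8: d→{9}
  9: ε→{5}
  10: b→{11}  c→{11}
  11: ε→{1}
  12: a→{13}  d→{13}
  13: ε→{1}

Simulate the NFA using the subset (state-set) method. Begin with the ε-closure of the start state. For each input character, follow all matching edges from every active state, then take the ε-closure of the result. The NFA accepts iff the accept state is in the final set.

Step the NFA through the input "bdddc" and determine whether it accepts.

Answer: ACCEPT

Steps:
start: ε-closure({0}) = {0,2,4,6,8,12}
'b' @ 1: {3,4,5,6,7,8,10}
'd' @ 2: {3,4,5,6,8,9,10}
'd' @ 3: {3,4,5,6,8,9,10}
'd' @ 4: {3,4,5,6,8,9,10}
'c' @ 5: {1,11}  [accepting]
end set {1,11} — state 1 in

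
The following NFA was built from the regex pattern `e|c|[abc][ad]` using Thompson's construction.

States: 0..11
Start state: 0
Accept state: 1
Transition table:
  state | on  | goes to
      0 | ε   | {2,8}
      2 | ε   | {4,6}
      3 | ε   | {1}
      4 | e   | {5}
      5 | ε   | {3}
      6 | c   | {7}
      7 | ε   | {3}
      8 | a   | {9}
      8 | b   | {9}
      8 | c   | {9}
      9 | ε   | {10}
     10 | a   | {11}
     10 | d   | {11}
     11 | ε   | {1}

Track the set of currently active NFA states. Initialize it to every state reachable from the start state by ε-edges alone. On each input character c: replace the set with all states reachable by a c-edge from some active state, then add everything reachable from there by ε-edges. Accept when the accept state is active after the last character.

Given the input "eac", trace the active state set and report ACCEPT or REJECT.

Answer: REJECT

Trace:
S₀ = ε-closure({0}) = {0,2,4,6,8}
'e' @ 1: {1,3,5}  [accepting]
'a' @ 2: {}  — state set empty
rest 'c' ignored (set empty)
after full input: {}  (accept=1 not in)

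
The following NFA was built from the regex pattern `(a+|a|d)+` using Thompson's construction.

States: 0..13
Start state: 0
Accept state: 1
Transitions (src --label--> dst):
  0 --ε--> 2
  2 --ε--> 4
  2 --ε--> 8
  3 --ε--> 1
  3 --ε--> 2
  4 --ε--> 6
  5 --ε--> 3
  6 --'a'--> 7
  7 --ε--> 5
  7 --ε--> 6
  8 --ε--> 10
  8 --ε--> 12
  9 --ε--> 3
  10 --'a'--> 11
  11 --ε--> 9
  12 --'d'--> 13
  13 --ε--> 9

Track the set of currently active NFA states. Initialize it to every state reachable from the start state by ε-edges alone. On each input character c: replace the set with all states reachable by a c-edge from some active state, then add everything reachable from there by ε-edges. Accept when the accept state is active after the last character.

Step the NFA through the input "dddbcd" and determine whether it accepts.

start: ε-closure({0}) = {0,2,4,6,8,10,12}
'd' @ 1: {1,2,3,4,6,8,9,10,12,13}  ✓accept
'd' @ 2: {1,2,3,4,6,8,9,10,12,13}  ✓accept
'd' @ 3: {1,2,3,4,6,8,9,10,12,13}  ✓accept
'b' @ 4: {}  — no active states
rest 'cd' ignored (set empty)
end set {} — state 1 not in

Answer: REJECT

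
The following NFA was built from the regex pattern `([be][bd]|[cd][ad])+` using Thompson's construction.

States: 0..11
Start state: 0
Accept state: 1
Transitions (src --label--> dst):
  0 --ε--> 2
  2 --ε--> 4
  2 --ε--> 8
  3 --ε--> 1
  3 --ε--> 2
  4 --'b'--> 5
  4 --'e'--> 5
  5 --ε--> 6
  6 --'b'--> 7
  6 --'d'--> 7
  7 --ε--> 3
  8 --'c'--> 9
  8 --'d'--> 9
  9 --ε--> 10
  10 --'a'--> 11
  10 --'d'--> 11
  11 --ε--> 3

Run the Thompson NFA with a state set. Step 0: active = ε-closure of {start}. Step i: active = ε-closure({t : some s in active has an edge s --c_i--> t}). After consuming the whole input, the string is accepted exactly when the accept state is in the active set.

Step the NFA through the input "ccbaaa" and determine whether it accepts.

Answer: REJECT

Trace:
initial (ε-close {0}): {0,2,4,8}
'c' @ 1: {9,10}
'c' @ 2: {}  — dead — no transitions
rest 'baaa' ignored (set empty)
after full input: {}  (accept=1 not in)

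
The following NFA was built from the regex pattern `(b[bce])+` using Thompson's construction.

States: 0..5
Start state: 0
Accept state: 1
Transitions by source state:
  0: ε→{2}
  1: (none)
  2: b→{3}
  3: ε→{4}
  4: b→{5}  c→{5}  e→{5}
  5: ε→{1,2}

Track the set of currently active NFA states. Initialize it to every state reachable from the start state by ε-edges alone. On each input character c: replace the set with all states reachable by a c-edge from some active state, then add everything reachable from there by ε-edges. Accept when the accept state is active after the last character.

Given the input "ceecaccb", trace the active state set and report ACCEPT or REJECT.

start: ε-closure({0}) = {0,2}
'c' @ 1: {}  — dead — no transitions
rest 'eecaccb' ignored (set empty)
final: {}; accept 1 not in set

Answer: REJECT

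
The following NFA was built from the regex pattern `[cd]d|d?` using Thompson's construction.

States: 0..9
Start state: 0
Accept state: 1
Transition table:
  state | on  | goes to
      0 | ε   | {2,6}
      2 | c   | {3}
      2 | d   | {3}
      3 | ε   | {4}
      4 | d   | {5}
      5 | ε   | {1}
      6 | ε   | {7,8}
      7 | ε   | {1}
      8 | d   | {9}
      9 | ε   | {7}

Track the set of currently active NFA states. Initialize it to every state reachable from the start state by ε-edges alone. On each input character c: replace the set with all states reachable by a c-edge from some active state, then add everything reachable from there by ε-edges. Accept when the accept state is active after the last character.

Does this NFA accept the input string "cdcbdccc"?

Answer: REJECT

Trace:
S₀ = ε-closure({0}) = {0,1,2,6,7,8}
'c' @ 1: {3,4}
'd' @ 2: {1,5}  [accepting]
'c' @ 3: {}  — dead — no transitions
rest 'bdccc' ignored (set empty)
after full input: {}  (accept=1 not in)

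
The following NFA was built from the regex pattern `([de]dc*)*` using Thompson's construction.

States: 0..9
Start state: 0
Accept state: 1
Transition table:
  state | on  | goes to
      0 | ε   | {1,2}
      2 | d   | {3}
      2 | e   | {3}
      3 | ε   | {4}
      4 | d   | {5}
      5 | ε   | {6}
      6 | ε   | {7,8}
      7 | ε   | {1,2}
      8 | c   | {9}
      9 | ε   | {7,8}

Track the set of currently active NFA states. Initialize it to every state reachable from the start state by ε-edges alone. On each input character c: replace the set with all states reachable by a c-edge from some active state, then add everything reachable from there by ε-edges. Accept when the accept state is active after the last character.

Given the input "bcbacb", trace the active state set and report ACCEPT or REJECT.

Answer: REJECT

Derivation:
start: ε-closure({0}) = {0,1,2}
'b' @ 1: {}  — state set empty
rest 'cbacb' ignored (set empty)
end set {} — state 1 not in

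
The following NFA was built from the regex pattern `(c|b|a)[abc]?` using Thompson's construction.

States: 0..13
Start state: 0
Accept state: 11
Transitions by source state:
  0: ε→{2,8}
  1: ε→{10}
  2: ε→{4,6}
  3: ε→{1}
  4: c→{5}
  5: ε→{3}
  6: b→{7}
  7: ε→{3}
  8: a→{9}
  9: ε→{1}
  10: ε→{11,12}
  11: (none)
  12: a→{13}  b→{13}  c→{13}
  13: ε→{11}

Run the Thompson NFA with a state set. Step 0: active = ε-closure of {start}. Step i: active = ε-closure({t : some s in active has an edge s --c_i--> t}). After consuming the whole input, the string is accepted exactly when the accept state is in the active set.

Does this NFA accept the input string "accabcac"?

initial (ε-close {0}): {0,2,4,6,8}
'a' @ 1: {1,9,10,11,12}  [accepting]
'c' @ 2: {11,13}  [accepting]
'c' @ 3: {}  — dead — no transitions
rest 'abcac' ignored (set empty)
after full input: {}  (accept=11 not in)

Answer: REJECT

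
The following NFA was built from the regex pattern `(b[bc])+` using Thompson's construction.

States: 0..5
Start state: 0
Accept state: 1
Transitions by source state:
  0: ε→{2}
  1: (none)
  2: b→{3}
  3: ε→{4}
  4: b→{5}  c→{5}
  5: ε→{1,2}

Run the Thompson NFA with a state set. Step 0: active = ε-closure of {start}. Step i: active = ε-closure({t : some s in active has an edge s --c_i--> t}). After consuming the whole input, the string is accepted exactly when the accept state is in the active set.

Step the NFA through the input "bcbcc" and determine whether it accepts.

start: ε-closure({0}) = {0,2}
'b' @ 1: {3,4}
'c' @ 2: {1,2,5}  (accept∈set)
'b' @ 3: {3,4}
'c' @ 4: {1,2,5}  (accept∈set)
'c' @ 5: {}  — dead — no transitions
end set {} — state 1 not in

Answer: REJECT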